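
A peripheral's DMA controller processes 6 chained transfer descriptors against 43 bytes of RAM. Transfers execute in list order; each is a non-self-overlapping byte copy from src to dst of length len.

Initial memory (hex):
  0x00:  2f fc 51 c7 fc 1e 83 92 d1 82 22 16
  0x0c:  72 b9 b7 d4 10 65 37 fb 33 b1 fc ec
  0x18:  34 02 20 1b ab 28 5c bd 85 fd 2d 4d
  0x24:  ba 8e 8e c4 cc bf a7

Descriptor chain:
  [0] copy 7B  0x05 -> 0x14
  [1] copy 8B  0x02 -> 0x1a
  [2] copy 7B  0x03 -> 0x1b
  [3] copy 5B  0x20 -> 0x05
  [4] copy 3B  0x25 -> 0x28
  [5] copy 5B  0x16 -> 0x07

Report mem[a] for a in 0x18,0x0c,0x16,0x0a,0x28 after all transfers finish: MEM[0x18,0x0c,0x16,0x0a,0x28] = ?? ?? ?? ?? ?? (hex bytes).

MEM[0x18,0x0c,0x16,0x0a,0x28] = 82 72 92 22 8e

#0 dst[0x14+7] := {0x1e,0x83,0x92,0xd1,0x82,0x22,0x16}
#1 dst[0x1a+8] := {0x51,0xc7,0xfc,0x1e,0x83,0x92,0xd1,0x82}
#2 dst[0x1b+7] := {0xc7,0xfc,0x1e,0x83,0x92,0xd1,0x82}
#3 dst[0x05+5] := {0xd1,0x82,0x2d,0x4d,0xba}
#4 dst[0x28+3] := {0x8e,0x8e,0xc4}
#5 dst[0x07+5] := {0x92,0xd1,0x82,0x22,0x51}
query mem[0x18]=0x82, mem[0x0c]=0x72, mem[0x16]=0x92, mem[0x0a]=0x22, mem[0x28]=0x8e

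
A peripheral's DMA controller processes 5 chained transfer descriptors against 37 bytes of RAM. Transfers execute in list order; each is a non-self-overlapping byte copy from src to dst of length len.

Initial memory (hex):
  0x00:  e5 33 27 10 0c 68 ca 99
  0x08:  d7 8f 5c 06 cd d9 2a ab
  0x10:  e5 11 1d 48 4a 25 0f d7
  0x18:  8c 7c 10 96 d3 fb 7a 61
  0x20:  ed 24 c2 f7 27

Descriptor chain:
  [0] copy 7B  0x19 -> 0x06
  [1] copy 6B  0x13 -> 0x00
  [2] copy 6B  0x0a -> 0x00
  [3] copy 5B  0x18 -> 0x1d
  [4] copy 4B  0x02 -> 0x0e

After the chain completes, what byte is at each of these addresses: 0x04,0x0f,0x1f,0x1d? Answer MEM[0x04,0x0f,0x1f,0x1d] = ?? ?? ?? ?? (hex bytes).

  after D0: wrote 7B at 0x06 = 7c1096d3fb7a61
  after D1: wrote 6B at 0x00 = 484a250fd78c
  after D2: wrote 6B at 0x00 = fb7a61d92aab
  after D3: wrote 5B at 0x1d = 8c7c1096d3
  after D4: wrote 4B at 0x0e = 61d92aab
query mem[0x04]=0x2a, mem[0x0f]=0xd9, mem[0x1f]=0x10, mem[0x1d]=0x8c

MEM[0x04,0x0f,0x1f,0x1d] = 2a d9 10 8c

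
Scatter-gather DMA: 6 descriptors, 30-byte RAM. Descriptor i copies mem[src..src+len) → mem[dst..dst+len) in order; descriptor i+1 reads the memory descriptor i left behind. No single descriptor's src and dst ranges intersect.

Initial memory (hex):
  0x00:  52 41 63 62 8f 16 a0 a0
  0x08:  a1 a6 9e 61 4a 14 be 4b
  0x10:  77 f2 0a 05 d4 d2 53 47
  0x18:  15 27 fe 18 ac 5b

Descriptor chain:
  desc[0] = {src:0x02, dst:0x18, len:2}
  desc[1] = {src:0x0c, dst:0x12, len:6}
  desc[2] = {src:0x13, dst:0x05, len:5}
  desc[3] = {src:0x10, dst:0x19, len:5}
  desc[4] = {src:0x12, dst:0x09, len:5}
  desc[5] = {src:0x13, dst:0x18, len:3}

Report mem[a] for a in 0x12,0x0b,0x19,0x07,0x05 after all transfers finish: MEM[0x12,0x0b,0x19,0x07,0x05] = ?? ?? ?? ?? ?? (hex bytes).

  after D0: wrote 2B at 0x18 = 6362
  after D1: wrote 6B at 0x12 = 4a14be4b77f2
  after D2: wrote 5B at 0x05 = 14be4b77f2
  after D3: wrote 5B at 0x19 = 77f24a14be
  after D4: wrote 5B at 0x09 = 4a14be4b77
  after D5: wrote 3B at 0x18 = 14be4b
query mem[0x12]=0x4a, mem[0x0b]=0xbe, mem[0x19]=0xbe, mem[0x07]=0x4b, mem[0x05]=0x14

MEM[0x12,0x0b,0x19,0x07,0x05] = 4a be be 4b 14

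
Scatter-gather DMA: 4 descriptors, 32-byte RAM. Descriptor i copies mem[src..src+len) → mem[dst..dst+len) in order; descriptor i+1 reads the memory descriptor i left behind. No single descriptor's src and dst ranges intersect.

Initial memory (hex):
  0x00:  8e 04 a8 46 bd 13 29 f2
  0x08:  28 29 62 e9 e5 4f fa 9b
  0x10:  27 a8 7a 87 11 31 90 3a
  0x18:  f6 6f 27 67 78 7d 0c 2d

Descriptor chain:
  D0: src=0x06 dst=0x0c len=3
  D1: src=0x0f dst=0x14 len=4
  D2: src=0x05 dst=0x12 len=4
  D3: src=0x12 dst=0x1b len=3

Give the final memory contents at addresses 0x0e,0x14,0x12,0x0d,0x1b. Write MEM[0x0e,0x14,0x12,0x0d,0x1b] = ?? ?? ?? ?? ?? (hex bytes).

MEM[0x0e,0x14,0x12,0x0d,0x1b] = 28 f2 13 f2 13

  after D0: wrote 3B at 0x0c = 29f228
  after D1: wrote 4B at 0x14 = 9b27a87a
  after D2: wrote 4B at 0x12 = 1329f228
  after D3: wrote 3B at 0x1b = 1329f2
query mem[0x0e]=0x28, mem[0x14]=0xf2, mem[0x12]=0x13, mem[0x0d]=0xf2, mem[0x1b]=0x13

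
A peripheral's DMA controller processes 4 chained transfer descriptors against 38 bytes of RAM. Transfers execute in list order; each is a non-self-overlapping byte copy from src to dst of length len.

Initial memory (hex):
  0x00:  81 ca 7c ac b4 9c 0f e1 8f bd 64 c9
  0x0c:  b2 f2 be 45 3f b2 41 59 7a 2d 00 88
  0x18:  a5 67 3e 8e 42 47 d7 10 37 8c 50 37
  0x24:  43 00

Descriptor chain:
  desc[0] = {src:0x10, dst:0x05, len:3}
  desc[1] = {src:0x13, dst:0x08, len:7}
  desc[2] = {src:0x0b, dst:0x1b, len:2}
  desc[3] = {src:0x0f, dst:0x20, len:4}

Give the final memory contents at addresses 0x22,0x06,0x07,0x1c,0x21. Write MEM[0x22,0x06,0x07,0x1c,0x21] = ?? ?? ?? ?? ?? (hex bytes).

MEM[0x22,0x06,0x07,0x1c,0x21] = b2 b2 41 88 3f

D0: mem[0x05..0x07] <- [3f b2 41]
D1: mem[0x08..0x0e] <- [59 7a 2d 00 88 a5 67]
D2: mem[0x1b..0x1c] <- [00 88]
D3: mem[0x20..0x23] <- [45 3f b2 41]
query mem[0x22]=0xb2, mem[0x06]=0xb2, mem[0x07]=0x41, mem[0x1c]=0x88, mem[0x21]=0x3f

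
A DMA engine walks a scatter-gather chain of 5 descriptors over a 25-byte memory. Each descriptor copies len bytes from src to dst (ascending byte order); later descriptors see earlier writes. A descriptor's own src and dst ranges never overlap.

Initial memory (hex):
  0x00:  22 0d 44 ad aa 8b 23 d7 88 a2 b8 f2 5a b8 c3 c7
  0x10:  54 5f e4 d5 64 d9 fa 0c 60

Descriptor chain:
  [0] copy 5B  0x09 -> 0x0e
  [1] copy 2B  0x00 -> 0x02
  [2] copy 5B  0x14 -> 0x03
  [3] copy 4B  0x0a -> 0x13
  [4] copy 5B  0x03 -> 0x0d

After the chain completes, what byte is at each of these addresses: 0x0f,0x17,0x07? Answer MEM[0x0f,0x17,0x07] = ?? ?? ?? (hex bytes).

D0: mem[0x0e..0x12] <- [a2 b8 f2 5a b8]
D1: mem[0x02..0x03] <- [22 0d]
D2: mem[0x03..0x07] <- [64 d9 fa 0c 60]
D3: mem[0x13..0x16] <- [b8 f2 5a b8]
D4: mem[0x0d..0x11] <- [64 d9 fa 0c 60]
query mem[0x0f]=0xfa, mem[0x17]=0x0c, mem[0x07]=0x60

MEM[0x0f,0x17,0x07] = fa 0c 60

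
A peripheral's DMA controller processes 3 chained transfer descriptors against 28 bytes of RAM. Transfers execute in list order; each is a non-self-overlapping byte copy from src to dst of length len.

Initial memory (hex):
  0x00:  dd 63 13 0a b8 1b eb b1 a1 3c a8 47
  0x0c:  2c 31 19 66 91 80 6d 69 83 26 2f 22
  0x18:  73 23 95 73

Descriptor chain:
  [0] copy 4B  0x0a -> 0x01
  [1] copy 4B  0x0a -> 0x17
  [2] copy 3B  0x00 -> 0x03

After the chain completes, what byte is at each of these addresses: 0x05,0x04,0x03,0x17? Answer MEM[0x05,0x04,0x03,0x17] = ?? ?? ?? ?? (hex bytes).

MEM[0x05,0x04,0x03,0x17] = 47 a8 dd a8

#0 dst[0x01+4] := {0xa8,0x47,0x2c,0x31}
#1 dst[0x17+4] := {0xa8,0x47,0x2c,0x31}
#2 dst[0x03+3] := {0xdd,0xa8,0x47}
query mem[0x05]=0x47, mem[0x04]=0xa8, mem[0x03]=0xdd, mem[0x17]=0xa8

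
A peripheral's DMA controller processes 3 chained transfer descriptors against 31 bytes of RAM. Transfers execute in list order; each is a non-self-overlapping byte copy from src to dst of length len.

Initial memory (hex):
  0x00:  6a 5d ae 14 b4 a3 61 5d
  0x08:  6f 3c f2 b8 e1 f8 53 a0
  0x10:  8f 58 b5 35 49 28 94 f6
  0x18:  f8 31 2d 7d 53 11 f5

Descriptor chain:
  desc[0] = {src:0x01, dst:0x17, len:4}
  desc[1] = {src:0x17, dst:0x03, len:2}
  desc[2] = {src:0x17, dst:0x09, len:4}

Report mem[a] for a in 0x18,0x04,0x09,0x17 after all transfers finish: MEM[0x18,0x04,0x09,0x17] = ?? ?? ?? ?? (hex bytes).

MEM[0x18,0x04,0x09,0x17] = ae ae 5d 5d

[0] 0x01->0x17 len=4 : 5d ae 14 b4
[1] 0x17->0x03 len=2 : 5d ae
[2] 0x17->0x09 len=4 : 5d ae 14 b4
query mem[0x18]=0xae, mem[0x04]=0xae, mem[0x09]=0x5d, mem[0x17]=0x5d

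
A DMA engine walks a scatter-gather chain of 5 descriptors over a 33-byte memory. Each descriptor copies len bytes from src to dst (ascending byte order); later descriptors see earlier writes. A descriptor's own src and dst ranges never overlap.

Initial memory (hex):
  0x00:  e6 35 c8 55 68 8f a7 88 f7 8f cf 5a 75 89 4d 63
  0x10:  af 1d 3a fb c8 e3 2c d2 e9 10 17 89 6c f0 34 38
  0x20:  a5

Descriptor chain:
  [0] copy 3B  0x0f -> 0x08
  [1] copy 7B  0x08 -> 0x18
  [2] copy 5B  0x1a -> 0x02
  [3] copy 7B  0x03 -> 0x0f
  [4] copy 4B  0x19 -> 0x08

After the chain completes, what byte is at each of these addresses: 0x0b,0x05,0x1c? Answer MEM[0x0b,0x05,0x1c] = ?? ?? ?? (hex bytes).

MEM[0x0b,0x05,0x1c] = 75 89 75

  after D0: wrote 3B at 0x08 = 63af1d
  after D1: wrote 7B at 0x18 = 63af1d5a75894d
  after D2: wrote 5B at 0x02 = 1d5a75894d
  after D3: wrote 7B at 0x0f = 5a75894d8863af
  after D4: wrote 4B at 0x08 = af1d5a75
query mem[0x0b]=0x75, mem[0x05]=0x89, mem[0x1c]=0x75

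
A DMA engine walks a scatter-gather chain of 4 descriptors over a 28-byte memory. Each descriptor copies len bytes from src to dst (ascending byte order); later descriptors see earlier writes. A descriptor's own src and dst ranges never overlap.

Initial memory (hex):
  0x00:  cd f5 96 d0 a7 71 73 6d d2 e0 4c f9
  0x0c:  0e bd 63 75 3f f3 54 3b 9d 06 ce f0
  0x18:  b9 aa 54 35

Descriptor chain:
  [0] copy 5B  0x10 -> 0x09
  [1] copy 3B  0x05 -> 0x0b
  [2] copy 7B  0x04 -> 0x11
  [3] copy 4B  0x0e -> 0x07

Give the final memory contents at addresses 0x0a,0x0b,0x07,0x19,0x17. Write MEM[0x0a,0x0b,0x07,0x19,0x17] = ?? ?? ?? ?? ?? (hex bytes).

#0 dst[0x09+5] := {0x3f,0xf3,0x54,0x3b,0x9d}
#1 dst[0x0b+3] := {0x71,0x73,0x6d}
#2 dst[0x11+7] := {0xa7,0x71,0x73,0x6d,0xd2,0x3f,0xf3}
#3 dst[0x07+4] := {0x63,0x75,0x3f,0xa7}
query mem[0x0a]=0xa7, mem[0x0b]=0x71, mem[0x07]=0x63, mem[0x19]=0xaa, mem[0x17]=0xf3

MEM[0x0a,0x0b,0x07,0x19,0x17] = a7 71 63 aa f3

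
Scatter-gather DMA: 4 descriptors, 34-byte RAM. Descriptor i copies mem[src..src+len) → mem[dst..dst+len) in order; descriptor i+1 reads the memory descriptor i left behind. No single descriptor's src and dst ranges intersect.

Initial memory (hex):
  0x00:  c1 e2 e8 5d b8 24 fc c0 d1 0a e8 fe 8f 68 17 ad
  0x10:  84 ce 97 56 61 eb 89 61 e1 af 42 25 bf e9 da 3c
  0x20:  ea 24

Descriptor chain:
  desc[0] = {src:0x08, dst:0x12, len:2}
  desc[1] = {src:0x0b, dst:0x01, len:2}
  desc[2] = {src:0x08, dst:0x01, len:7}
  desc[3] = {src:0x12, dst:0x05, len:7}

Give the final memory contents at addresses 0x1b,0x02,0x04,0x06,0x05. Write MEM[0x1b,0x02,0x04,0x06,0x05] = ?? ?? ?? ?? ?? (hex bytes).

[0] 0x08->0x12 len=2 : d1 0a
[1] 0x0b->0x01 len=2 : fe 8f
[2] 0x08->0x01 len=7 : d1 0a e8 fe 8f 68 17
[3] 0x12->0x05 len=7 : d1 0a 61 eb 89 61 e1
query mem[0x1b]=0x25, mem[0x02]=0x0a, mem[0x04]=0xfe, mem[0x06]=0x0a, mem[0x05]=0xd1

MEM[0x1b,0x02,0x04,0x06,0x05] = 25 0a fe 0a d1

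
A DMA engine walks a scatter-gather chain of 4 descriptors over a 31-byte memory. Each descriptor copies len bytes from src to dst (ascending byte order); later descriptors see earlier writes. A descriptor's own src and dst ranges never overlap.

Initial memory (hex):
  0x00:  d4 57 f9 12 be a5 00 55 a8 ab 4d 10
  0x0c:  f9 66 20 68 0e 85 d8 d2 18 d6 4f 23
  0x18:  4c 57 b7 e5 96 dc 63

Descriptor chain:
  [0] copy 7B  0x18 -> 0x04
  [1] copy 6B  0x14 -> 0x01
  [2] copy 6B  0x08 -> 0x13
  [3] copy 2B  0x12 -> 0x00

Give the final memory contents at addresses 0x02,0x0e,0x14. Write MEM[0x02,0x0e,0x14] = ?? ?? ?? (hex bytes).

#0 dst[0x04+7] := {0x4c,0x57,0xb7,0xe5,0x96,0xdc,0x63}
#1 dst[0x01+6] := {0x18,0xd6,0x4f,0x23,0x4c,0x57}
#2 dst[0x13+6] := {0x96,0xdc,0x63,0x10,0xf9,0x66}
#3 dst[0x00+2] := {0xd8,0x96}
query mem[0x02]=0xd6, mem[0x0e]=0x20, mem[0x14]=0xdc

MEM[0x02,0x0e,0x14] = d6 20 dc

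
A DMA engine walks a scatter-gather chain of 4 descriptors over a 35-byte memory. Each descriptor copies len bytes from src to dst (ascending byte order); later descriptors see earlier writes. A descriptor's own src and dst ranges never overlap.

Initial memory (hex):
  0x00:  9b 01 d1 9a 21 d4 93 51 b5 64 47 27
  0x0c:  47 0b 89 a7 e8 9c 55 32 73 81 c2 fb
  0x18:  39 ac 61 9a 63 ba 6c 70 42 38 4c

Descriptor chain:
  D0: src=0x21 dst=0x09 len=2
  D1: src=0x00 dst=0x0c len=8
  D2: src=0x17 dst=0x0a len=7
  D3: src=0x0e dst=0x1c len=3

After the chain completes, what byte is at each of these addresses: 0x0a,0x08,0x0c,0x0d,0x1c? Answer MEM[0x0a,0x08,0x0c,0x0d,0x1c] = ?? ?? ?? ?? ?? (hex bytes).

#0 dst[0x09+2] := {0x38,0x4c}
#1 dst[0x0c+8] := {0x9b,0x01,0xd1,0x9a,0x21,0xd4,0x93,0x51}
#2 dst[0x0a+7] := {0xfb,0x39,0xac,0x61,0x9a,0x63,0xba}
#3 dst[0x1c+3] := {0x9a,0x63,0xba}
query mem[0x0a]=0xfb, mem[0x08]=0xb5, mem[0x0c]=0xac, mem[0x0d]=0x61, mem[0x1c]=0x9a

MEM[0x0a,0x08,0x0c,0x0d,0x1c] = fb b5 ac 61 9a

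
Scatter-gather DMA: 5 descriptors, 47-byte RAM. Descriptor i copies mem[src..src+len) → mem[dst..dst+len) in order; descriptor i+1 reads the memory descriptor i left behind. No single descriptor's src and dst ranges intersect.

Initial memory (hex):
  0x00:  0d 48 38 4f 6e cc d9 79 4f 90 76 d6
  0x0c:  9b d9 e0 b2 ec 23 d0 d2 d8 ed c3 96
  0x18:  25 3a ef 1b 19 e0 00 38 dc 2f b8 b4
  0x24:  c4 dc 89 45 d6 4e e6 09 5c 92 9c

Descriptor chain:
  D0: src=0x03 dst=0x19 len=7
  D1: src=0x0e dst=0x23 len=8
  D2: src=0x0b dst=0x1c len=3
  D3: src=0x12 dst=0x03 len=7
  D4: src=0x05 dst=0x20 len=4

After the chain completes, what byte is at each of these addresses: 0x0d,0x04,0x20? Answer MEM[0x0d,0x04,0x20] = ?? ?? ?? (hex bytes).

[0] 0x03->0x19 len=7 : 4f 6e cc d9 79 4f 90
[1] 0x0e->0x23 len=8 : e0 b2 ec 23 d0 d2 d8 ed
[2] 0x0b->0x1c len=3 : d6 9b d9
[3] 0x12->0x03 len=7 : d0 d2 d8 ed c3 96 25
[4] 0x05->0x20 len=4 : d8 ed c3 96
query mem[0x0d]=0xd9, mem[0x04]=0xd2, mem[0x20]=0xd8

MEM[0x0d,0x04,0x20] = d9 d2 d8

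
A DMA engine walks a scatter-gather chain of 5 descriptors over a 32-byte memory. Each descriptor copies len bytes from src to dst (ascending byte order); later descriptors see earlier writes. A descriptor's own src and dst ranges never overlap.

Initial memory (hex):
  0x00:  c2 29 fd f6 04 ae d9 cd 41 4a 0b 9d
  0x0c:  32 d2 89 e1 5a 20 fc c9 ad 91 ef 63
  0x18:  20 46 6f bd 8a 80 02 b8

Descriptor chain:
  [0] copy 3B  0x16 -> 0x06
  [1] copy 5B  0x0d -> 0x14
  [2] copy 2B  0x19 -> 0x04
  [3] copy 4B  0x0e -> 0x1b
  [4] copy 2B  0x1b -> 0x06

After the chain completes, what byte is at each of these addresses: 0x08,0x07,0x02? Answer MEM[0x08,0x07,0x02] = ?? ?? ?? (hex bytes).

[0] 0x16->0x06 len=3 : ef 63 20
[1] 0x0d->0x14 len=5 : d2 89 e1 5a 20
[2] 0x19->0x04 len=2 : 46 6f
[3] 0x0e->0x1b len=4 : 89 e1 5a 20
[4] 0x1b->0x06 len=2 : 89 e1
query mem[0x08]=0x20, mem[0x07]=0xe1, mem[0x02]=0xfd

MEM[0x08,0x07,0x02] = 20 e1 fd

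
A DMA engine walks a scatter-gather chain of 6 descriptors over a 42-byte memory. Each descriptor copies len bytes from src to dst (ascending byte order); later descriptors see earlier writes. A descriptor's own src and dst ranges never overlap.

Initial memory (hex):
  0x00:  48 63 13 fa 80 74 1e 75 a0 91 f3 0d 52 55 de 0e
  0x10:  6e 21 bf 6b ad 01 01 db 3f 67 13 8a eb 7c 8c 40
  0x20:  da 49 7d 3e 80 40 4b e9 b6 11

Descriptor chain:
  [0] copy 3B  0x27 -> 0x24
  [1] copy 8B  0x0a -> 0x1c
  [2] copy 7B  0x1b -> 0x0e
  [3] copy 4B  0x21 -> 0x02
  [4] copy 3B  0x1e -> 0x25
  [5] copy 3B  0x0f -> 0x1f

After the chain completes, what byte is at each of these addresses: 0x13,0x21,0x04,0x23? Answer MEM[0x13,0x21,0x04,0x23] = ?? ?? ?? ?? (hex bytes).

[0] 0x27->0x24 len=3 : e9 b6 11
[1] 0x0a->0x1c len=8 : f3 0d 52 55 de 0e 6e 21
[2] 0x1b->0x0e len=7 : 8a f3 0d 52 55 de 0e
[3] 0x21->0x02 len=4 : 0e 6e 21 e9
[4] 0x1e->0x25 len=3 : 52 55 de
[5] 0x0f->0x1f len=3 : f3 0d 52
query mem[0x13]=0xde, mem[0x21]=0x52, mem[0x04]=0x21, mem[0x23]=0x21

MEM[0x13,0x21,0x04,0x23] = de 52 21 21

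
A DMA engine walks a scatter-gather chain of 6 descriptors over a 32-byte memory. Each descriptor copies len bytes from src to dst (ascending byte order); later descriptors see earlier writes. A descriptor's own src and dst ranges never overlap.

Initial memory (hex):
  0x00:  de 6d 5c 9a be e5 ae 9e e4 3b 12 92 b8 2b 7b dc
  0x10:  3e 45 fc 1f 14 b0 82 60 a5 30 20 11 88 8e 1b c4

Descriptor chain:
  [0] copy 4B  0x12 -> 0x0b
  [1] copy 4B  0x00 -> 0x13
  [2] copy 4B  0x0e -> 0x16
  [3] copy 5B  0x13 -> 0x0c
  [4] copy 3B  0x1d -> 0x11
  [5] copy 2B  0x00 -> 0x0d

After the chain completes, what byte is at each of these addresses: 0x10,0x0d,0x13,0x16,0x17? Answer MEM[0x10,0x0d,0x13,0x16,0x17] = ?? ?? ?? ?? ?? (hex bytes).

#0 dst[0x0b+4] := {0xfc,0x1f,0x14,0xb0}
#1 dst[0x13+4] := {0xde,0x6d,0x5c,0x9a}
#2 dst[0x16+4] := {0xb0,0xdc,0x3e,0x45}
#3 dst[0x0c+5] := {0xde,0x6d,0x5c,0xb0,0xdc}
#4 dst[0x11+3] := {0x8e,0x1b,0xc4}
#5 dst[0x0d+2] := {0xde,0x6d}
query mem[0x10]=0xdc, mem[0x0d]=0xde, mem[0x13]=0xc4, mem[0x16]=0xb0, mem[0x17]=0xdc

MEM[0x10,0x0d,0x13,0x16,0x17] = dc de c4 b0 dc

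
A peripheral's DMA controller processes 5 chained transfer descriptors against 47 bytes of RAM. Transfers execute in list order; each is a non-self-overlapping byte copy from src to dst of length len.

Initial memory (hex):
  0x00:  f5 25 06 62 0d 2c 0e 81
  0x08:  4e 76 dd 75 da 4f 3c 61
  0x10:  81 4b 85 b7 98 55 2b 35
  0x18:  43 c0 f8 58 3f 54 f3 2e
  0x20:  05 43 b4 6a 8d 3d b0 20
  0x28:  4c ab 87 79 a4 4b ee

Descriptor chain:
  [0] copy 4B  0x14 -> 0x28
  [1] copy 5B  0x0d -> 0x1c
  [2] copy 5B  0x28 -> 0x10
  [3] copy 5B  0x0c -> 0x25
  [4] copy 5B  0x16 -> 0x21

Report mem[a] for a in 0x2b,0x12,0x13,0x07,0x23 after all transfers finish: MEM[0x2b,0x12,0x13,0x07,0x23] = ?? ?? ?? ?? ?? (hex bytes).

MEM[0x2b,0x12,0x13,0x07,0x23] = 35 2b 35 81 43

#0 dst[0x28+4] := {0x98,0x55,0x2b,0x35}
#1 dst[0x1c+5] := {0x4f,0x3c,0x61,0x81,0x4b}
#2 dst[0x10+5] := {0x98,0x55,0x2b,0x35,0xa4}
#3 dst[0x25+5] := {0xda,0x4f,0x3c,0x61,0x98}
#4 dst[0x21+5] := {0x2b,0x35,0x43,0xc0,0xf8}
query mem[0x2b]=0x35, mem[0x12]=0x2b, mem[0x13]=0x35, mem[0x07]=0x81, mem[0x23]=0x43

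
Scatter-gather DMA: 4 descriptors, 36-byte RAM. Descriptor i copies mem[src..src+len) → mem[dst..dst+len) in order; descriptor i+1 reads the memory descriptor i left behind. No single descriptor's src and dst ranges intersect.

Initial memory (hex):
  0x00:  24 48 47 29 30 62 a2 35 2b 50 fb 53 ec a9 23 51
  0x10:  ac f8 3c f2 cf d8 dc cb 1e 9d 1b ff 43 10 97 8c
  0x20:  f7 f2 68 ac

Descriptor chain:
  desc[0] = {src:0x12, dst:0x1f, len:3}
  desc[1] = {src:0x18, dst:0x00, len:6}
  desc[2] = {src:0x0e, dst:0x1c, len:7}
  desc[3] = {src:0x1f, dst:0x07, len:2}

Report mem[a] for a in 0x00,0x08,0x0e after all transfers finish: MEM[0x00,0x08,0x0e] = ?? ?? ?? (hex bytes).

  after D0: wrote 3B at 0x1f = 3cf2cf
  after D1: wrote 6B at 0x00 = 1e9d1bff4310
  after D2: wrote 7B at 0x1c = 2351acf83cf2cf
  after D3: wrote 2B at 0x07 = f83c
query mem[0x00]=0x1e, mem[0x08]=0x3c, mem[0x0e]=0x23

MEM[0x00,0x08,0x0e] = 1e 3c 23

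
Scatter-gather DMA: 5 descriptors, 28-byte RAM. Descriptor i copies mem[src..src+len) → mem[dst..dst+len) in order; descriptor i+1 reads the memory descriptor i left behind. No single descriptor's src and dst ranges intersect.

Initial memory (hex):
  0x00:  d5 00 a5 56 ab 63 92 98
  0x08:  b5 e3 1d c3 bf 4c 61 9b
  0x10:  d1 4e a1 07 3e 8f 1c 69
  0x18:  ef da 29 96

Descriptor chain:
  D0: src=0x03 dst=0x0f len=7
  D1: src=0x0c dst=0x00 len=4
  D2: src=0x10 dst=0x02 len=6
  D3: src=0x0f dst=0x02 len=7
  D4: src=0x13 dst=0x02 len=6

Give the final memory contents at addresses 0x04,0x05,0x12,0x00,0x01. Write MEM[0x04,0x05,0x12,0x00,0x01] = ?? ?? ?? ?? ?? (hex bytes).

[0] 0x03->0x0f len=7 : 56 ab 63 92 98 b5 e3
[1] 0x0c->0x00 len=4 : bf 4c 61 56
[2] 0x10->0x02 len=6 : ab 63 92 98 b5 e3
[3] 0x0f->0x02 len=7 : 56 ab 63 92 98 b5 e3
[4] 0x13->0x02 len=6 : 98 b5 e3 1c 69 ef
query mem[0x04]=0xe3, mem[0x05]=0x1c, mem[0x12]=0x92, mem[0x00]=0xbf, mem[0x01]=0x4c

MEM[0x04,0x05,0x12,0x00,0x01] = e3 1c 92 bf 4c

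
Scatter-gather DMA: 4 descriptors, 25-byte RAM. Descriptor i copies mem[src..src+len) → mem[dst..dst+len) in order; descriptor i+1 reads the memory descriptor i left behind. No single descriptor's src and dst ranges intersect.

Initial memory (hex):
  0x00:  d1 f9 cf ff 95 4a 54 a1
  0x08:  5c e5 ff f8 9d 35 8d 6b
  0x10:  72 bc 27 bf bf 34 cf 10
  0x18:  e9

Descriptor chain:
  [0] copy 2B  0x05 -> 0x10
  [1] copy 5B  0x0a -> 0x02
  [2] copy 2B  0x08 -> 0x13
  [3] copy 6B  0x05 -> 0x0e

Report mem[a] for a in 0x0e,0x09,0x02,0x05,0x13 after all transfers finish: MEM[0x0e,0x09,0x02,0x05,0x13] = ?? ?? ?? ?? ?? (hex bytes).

MEM[0x0e,0x09,0x02,0x05,0x13] = 35 e5 ff 35 ff

[0] 0x05->0x10 len=2 : 4a 54
[1] 0x0a->0x02 len=5 : ff f8 9d 35 8d
[2] 0x08->0x13 len=2 : 5c e5
[3] 0x05->0x0e len=6 : 35 8d a1 5c e5 ff
query mem[0x0e]=0x35, mem[0x09]=0xe5, mem[0x02]=0xff, mem[0x05]=0x35, mem[0x13]=0xff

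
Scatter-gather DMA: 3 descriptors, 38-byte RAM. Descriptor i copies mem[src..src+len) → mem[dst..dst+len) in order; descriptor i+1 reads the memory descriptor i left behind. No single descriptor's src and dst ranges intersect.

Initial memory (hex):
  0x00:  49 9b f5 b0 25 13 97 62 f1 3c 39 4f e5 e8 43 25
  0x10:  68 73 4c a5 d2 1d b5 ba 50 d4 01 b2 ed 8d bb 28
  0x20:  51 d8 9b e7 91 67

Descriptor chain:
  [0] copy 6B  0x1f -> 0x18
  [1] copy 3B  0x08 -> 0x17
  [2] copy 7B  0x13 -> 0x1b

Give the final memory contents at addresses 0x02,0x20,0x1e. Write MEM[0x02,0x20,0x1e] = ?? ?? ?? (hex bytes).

[0] 0x1f->0x18 len=6 : 28 51 d8 9b e7 91
[1] 0x08->0x17 len=3 : f1 3c 39
[2] 0x13->0x1b len=7 : a5 d2 1d b5 f1 3c 39
query mem[0x02]=0xf5, mem[0x20]=0x3c, mem[0x1e]=0xb5

MEM[0x02,0x20,0x1e] = f5 3c b5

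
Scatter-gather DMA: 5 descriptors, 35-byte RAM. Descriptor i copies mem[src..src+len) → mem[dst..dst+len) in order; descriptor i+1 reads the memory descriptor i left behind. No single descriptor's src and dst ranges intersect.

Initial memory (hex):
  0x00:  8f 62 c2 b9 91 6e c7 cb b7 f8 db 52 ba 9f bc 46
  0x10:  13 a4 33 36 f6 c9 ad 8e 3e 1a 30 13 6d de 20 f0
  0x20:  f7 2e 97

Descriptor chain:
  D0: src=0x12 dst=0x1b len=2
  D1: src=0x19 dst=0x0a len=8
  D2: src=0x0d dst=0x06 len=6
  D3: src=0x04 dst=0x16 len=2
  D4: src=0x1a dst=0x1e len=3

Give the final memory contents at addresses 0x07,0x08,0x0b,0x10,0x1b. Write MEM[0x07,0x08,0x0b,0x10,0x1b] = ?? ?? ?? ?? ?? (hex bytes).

  after D0: wrote 2B at 0x1b = 3336
  after D1: wrote 8B at 0x0a = 1a303336de20f0f7
  after D2: wrote 6B at 0x06 = 36de20f0f733
  after D3: wrote 2B at 0x16 = 916e
  after D4: wrote 3B at 0x1e = 303336
query mem[0x07]=0xde, mem[0x08]=0x20, mem[0x0b]=0x33, mem[0x10]=0xf0, mem[0x1b]=0x33

MEM[0x07,0x08,0x0b,0x10,0x1b] = de 20 33 f0 33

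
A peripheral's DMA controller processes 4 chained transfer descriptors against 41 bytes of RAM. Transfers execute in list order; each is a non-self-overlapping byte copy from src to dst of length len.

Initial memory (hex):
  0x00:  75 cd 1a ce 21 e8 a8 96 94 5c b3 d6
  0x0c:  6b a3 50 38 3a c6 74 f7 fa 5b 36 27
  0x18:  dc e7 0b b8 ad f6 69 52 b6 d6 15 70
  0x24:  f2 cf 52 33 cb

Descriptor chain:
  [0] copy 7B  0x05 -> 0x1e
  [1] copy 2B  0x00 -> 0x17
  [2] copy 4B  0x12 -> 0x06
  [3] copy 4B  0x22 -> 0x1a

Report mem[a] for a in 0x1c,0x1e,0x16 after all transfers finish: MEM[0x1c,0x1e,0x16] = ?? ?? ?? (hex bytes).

MEM[0x1c,0x1e,0x16] = d6 e8 36

#0 dst[0x1e+7] := {0xe8,0xa8,0x96,0x94,0x5c,0xb3,0xd6}
#1 dst[0x17+2] := {0x75,0xcd}
#2 dst[0x06+4] := {0x74,0xf7,0xfa,0x5b}
#3 dst[0x1a+4] := {0x5c,0xb3,0xd6,0xcf}
query mem[0x1c]=0xd6, mem[0x1e]=0xe8, mem[0x16]=0x36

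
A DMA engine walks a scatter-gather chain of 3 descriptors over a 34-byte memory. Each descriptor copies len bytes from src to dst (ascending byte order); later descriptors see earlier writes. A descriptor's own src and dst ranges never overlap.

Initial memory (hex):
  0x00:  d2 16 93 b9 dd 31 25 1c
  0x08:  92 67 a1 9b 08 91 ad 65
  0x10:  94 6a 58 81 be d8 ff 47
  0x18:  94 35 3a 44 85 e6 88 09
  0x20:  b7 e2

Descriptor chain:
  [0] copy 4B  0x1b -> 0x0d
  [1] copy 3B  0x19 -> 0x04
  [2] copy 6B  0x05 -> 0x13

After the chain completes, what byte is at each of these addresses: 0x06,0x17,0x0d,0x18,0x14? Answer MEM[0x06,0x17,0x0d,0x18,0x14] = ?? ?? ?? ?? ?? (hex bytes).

D0: mem[0x0d..0x10] <- [44 85 e6 88]
D1: mem[0x04..0x06] <- [35 3a 44]
D2: mem[0x13..0x18] <- [3a 44 1c 92 67 a1]
query mem[0x06]=0x44, mem[0x17]=0x67, mem[0x0d]=0x44, mem[0x18]=0xa1, mem[0x14]=0x44

MEM[0x06,0x17,0x0d,0x18,0x14] = 44 67 44 a1 44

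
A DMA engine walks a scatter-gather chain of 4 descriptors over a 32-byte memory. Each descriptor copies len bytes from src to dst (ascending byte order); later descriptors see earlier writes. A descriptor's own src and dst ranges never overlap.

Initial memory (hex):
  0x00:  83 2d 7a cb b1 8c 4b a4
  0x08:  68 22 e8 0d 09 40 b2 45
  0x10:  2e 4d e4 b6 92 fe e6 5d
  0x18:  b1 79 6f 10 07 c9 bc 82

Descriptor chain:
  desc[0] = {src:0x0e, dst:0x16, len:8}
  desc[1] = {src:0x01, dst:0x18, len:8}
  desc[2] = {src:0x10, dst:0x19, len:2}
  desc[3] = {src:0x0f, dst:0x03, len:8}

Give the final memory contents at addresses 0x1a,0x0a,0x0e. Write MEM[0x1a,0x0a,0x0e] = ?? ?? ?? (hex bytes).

MEM[0x1a,0x0a,0x0e] = 4d b2 b2

  after D0: wrote 8B at 0x16 = b2452e4de4b692fe
  after D1: wrote 8B at 0x18 = 2d7acbb18c4ba468
  after D2: wrote 2B at 0x19 = 2e4d
  after D3: wrote 8B at 0x03 = 452e4de4b692feb2
query mem[0x1a]=0x4d, mem[0x0a]=0xb2, mem[0x0e]=0xb2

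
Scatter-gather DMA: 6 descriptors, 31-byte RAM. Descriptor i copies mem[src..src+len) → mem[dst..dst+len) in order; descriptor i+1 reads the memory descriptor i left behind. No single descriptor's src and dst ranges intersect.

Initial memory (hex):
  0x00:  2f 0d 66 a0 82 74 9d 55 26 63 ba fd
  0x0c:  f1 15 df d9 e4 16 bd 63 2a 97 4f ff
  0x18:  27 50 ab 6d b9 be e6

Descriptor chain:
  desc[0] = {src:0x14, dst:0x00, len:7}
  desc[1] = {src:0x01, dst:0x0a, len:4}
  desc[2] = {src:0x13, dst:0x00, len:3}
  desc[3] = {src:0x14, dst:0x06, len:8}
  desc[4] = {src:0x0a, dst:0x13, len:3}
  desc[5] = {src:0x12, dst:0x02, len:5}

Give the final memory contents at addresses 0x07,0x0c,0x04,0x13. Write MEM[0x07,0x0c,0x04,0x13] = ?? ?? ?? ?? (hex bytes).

MEM[0x07,0x0c,0x04,0x13] = 97 ab 50 27

[0] 0x14->0x00 len=7 : 2a 97 4f ff 27 50 ab
[1] 0x01->0x0a len=4 : 97 4f ff 27
[2] 0x13->0x00 len=3 : 63 2a 97
[3] 0x14->0x06 len=8 : 2a 97 4f ff 27 50 ab 6d
[4] 0x0a->0x13 len=3 : 27 50 ab
[5] 0x12->0x02 len=5 : bd 27 50 ab 4f
query mem[0x07]=0x97, mem[0x0c]=0xab, mem[0x04]=0x50, mem[0x13]=0x27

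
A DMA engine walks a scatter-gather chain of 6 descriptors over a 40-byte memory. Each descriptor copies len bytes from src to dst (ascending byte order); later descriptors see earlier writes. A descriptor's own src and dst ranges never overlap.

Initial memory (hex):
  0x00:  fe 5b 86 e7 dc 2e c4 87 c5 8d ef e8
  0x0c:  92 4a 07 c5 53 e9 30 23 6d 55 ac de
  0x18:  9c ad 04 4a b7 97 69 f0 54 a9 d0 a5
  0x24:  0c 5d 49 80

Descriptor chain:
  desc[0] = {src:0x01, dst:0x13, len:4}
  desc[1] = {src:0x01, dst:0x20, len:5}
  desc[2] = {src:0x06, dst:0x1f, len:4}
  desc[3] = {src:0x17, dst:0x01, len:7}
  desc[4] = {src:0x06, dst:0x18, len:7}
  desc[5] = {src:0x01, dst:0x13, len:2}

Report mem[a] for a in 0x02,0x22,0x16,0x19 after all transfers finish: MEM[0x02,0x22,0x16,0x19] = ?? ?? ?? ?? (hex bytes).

MEM[0x02,0x22,0x16,0x19] = 9c 8d dc 97

  after D0: wrote 4B at 0x13 = 5b86e7dc
  after D1: wrote 5B at 0x20 = 5b86e7dc2e
  after D2: wrote 4B at 0x1f = c487c58d
  after D3: wrote 7B at 0x01 = de9cad044ab797
  after D4: wrote 7B at 0x18 = b797c58defe892
  after D5: wrote 2B at 0x13 = de9c
query mem[0x02]=0x9c, mem[0x22]=0x8d, mem[0x16]=0xdc, mem[0x19]=0x97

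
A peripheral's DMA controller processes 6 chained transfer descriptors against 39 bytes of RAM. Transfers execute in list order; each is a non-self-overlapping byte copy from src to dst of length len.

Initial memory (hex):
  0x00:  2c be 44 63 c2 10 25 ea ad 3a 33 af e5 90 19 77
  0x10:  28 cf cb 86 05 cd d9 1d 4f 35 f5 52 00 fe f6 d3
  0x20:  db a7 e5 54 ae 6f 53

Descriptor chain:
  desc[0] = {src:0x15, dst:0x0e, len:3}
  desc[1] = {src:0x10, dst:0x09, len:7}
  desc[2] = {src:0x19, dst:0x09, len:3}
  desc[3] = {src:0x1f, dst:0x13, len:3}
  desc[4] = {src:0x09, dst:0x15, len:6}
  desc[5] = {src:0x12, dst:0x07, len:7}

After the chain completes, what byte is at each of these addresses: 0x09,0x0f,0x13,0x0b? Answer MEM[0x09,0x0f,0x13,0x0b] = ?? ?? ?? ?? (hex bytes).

D0: mem[0x0e..0x10] <- [cd d9 1d]
D1: mem[0x09..0x0f] <- [1d cf cb 86 05 cd d9]
D2: mem[0x09..0x0b] <- [35 f5 52]
D3: mem[0x13..0x15] <- [d3 db a7]
D4: mem[0x15..0x1a] <- [35 f5 52 86 05 cd]
D5: mem[0x07..0x0d] <- [cb d3 db 35 f5 52 86]
query mem[0x09]=0xdb, mem[0x0f]=0xd9, mem[0x13]=0xd3, mem[0x0b]=0xf5

MEM[0x09,0x0f,0x13,0x0b] = db d9 d3 f5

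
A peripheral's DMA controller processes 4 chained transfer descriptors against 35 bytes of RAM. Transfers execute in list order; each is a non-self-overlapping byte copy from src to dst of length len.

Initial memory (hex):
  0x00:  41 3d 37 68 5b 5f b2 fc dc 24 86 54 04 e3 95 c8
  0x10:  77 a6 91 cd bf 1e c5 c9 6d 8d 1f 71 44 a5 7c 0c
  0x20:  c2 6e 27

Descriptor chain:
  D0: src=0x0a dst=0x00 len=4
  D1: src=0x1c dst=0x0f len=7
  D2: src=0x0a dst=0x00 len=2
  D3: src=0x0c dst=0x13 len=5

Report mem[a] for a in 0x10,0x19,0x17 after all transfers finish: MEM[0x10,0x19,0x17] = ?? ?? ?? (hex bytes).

[0] 0x0a->0x00 len=4 : 86 54 04 e3
[1] 0x1c->0x0f len=7 : 44 a5 7c 0c c2 6e 27
[2] 0x0a->0x00 len=2 : 86 54
[3] 0x0c->0x13 len=5 : 04 e3 95 44 a5
query mem[0x10]=0xa5, mem[0x19]=0x8d, mem[0x17]=0xa5

MEM[0x10,0x19,0x17] = a5 8d a5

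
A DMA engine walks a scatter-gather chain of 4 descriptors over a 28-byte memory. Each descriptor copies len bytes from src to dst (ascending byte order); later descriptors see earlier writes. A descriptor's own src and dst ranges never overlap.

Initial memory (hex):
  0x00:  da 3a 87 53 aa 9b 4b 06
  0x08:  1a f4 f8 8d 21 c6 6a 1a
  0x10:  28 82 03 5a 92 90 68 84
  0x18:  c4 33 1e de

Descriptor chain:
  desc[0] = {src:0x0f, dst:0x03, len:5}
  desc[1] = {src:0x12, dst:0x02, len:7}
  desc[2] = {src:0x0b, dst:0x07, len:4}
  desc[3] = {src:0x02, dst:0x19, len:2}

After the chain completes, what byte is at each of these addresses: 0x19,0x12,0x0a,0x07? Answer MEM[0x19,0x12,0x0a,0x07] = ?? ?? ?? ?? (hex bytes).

MEM[0x19,0x12,0x0a,0x07] = 03 03 6a 8d

#0 dst[0x03+5] := {0x1a,0x28,0x82,0x03,0x5a}
#1 dst[0x02+7] := {0x03,0x5a,0x92,0x90,0x68,0x84,0xc4}
#2 dst[0x07+4] := {0x8d,0x21,0xc6,0x6a}
#3 dst[0x19+2] := {0x03,0x5a}
query mem[0x19]=0x03, mem[0x12]=0x03, mem[0x0a]=0x6a, mem[0x07]=0x8d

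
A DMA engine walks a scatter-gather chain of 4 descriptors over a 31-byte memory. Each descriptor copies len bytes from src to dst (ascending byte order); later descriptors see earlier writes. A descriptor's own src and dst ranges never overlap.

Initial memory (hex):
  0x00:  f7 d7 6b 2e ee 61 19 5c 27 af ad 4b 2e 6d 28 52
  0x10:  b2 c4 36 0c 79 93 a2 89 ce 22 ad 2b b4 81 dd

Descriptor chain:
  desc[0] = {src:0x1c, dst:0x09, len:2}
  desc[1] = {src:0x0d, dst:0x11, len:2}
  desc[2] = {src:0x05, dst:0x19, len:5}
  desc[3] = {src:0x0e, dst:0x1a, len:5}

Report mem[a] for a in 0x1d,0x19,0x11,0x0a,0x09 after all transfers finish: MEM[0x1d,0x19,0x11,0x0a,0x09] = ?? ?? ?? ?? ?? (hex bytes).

  after D0: wrote 2B at 0x09 = b481
  after D1: wrote 2B at 0x11 = 6d28
  after D2: wrote 5B at 0x19 = 61195c27b4
  after D3: wrote 5B at 0x1a = 2852b26d28
query mem[0x1d]=0x6d, mem[0x19]=0x61, mem[0x11]=0x6d, mem[0x0a]=0x81, mem[0x09]=0xb4

MEM[0x1d,0x19,0x11,0x0a,0x09] = 6d 61 6d 81 b4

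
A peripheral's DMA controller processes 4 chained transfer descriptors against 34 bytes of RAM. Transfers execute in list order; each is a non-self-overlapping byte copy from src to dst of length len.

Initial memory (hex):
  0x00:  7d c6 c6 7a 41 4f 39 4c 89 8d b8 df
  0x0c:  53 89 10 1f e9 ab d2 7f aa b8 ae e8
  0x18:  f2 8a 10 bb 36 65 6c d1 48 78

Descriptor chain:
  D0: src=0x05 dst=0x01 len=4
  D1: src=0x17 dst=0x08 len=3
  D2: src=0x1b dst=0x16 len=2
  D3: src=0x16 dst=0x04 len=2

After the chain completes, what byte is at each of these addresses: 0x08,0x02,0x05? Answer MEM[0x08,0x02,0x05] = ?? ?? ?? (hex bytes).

MEM[0x08,0x02,0x05] = e8 39 36

D0: mem[0x01..0x04] <- [4f 39 4c 89]
D1: mem[0x08..0x0a] <- [e8 f2 8a]
D2: mem[0x16..0x17] <- [bb 36]
D3: mem[0x04..0x05] <- [bb 36]
query mem[0x08]=0xe8, mem[0x02]=0x39, mem[0x05]=0x36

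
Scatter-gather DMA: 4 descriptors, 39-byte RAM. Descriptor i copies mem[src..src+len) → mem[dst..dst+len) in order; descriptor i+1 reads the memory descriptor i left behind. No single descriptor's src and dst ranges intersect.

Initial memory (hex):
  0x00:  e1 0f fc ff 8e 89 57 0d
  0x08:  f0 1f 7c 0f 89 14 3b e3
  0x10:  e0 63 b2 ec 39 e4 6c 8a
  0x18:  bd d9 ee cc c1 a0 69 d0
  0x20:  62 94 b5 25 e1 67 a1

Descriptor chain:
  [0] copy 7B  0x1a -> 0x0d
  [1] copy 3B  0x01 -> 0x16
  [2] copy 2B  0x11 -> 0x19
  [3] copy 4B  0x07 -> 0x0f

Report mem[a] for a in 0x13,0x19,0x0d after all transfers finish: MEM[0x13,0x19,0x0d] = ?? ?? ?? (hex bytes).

#0 dst[0x0d+7] := {0xee,0xcc,0xc1,0xa0,0x69,0xd0,0x62}
#1 dst[0x16+3] := {0x0f,0xfc,0xff}
#2 dst[0x19+2] := {0x69,0xd0}
#3 dst[0x0f+4] := {0x0d,0xf0,0x1f,0x7c}
query mem[0x13]=0x62, mem[0x19]=0x69, mem[0x0d]=0xee

MEM[0x13,0x19,0x0d] = 62 69 ee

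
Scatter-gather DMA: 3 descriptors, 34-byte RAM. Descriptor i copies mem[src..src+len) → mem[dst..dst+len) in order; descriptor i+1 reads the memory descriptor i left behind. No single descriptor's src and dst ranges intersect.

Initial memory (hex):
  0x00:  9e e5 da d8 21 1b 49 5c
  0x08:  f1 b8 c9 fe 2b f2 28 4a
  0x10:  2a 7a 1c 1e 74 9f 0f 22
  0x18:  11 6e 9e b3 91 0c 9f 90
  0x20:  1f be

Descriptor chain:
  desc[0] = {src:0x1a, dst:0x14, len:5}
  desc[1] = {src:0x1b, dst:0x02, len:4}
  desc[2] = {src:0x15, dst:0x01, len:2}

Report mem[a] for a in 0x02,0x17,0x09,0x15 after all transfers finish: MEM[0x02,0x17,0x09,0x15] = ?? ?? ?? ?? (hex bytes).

D0: mem[0x14..0x18] <- [9e b3 91 0c 9f]
D1: mem[0x02..0x05] <- [b3 91 0c 9f]
D2: mem[0x01..0x02] <- [b3 91]
query mem[0x02]=0x91, mem[0x17]=0x0c, mem[0x09]=0xb8, mem[0x15]=0xb3

MEM[0x02,0x17,0x09,0x15] = 91 0c b8 b3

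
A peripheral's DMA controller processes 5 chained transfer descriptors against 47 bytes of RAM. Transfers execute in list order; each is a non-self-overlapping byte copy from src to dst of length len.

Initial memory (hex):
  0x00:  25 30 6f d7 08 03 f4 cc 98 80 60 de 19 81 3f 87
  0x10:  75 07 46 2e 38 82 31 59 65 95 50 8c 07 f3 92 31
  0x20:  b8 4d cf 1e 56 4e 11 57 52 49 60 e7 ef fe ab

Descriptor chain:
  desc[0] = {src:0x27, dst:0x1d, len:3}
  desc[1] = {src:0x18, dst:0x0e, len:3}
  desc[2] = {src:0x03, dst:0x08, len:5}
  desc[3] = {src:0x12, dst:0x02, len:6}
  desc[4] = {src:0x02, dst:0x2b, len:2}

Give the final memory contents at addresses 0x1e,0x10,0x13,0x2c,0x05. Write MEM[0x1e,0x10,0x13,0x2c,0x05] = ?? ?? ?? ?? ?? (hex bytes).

  after D0: wrote 3B at 0x1d = 575249
  after D1: wrote 3B at 0x0e = 659550
  after D2: wrote 5B at 0x08 = d70803f4cc
  after D3: wrote 6B at 0x02 = 462e38823159
  after D4: wrote 2B at 0x2b = 462e
query mem[0x1e]=0x52, mem[0x10]=0x50, mem[0x13]=0x2e, mem[0x2c]=0x2e, mem[0x05]=0x82

MEM[0x1e,0x10,0x13,0x2c,0x05] = 52 50 2e 2e 82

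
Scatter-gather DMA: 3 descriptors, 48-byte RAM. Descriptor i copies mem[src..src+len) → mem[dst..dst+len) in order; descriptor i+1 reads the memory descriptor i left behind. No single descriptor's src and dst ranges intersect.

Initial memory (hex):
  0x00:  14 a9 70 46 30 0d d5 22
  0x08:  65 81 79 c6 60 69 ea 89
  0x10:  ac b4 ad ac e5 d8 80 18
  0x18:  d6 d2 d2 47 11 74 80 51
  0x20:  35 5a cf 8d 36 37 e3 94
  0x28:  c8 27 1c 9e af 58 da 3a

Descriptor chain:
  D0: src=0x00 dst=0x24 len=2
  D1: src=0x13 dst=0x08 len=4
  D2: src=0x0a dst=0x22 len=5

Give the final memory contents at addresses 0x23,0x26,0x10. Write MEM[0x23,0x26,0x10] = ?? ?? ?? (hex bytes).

MEM[0x23,0x26,0x10] = 80 ea ac

D0: mem[0x24..0x25] <- [14 a9]
D1: mem[0x08..0x0b] <- [ac e5 d8 80]
D2: mem[0x22..0x26] <- [d8 80 60 69 ea]
query mem[0x23]=0x80, mem[0x26]=0xea, mem[0x10]=0xac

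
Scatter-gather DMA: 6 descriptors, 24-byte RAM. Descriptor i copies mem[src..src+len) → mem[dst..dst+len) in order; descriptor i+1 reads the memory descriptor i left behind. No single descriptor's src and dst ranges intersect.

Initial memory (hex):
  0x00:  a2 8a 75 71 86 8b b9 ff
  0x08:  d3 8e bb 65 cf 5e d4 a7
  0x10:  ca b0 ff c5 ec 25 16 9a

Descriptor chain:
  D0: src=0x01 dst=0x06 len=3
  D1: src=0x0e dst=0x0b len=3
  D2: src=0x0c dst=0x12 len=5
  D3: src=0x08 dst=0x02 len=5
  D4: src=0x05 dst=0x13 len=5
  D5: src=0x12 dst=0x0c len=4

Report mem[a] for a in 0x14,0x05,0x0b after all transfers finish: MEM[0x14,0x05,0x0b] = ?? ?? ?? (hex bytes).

#0 dst[0x06+3] := {0x8a,0x75,0x71}
#1 dst[0x0b+3] := {0xd4,0xa7,0xca}
#2 dst[0x12+5] := {0xa7,0xca,0xd4,0xa7,0xca}
#3 dst[0x02+5] := {0x71,0x8e,0xbb,0xd4,0xa7}
#4 dst[0x13+5] := {0xd4,0xa7,0x75,0x71,0x8e}
#5 dst[0x0c+4] := {0xa7,0xd4,0xa7,0x75}
query mem[0x14]=0xa7, mem[0x05]=0xd4, mem[0x0b]=0xd4

MEM[0x14,0x05,0x0b] = a7 d4 d4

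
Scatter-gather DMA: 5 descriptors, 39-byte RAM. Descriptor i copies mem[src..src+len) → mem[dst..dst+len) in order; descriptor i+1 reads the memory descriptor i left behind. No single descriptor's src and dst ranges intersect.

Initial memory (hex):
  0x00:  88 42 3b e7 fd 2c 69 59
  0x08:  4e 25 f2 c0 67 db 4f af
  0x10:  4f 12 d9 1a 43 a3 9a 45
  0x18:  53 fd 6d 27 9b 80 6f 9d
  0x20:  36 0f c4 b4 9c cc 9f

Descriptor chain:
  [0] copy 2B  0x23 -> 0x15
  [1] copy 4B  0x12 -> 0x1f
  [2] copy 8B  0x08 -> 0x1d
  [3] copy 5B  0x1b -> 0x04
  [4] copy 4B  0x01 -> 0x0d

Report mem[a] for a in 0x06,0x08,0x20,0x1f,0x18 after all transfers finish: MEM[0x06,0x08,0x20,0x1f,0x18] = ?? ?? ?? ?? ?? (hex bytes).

#0 dst[0x15+2] := {0xb4,0x9c}
#1 dst[0x1f+4] := {0xd9,0x1a,0x43,0xb4}
#2 dst[0x1d+8] := {0x4e,0x25,0xf2,0xc0,0x67,0xdb,0x4f,0xaf}
#3 dst[0x04+5] := {0x27,0x9b,0x4e,0x25,0xf2}
#4 dst[0x0d+4] := {0x42,0x3b,0xe7,0x27}
query mem[0x06]=0x4e, mem[0x08]=0xf2, mem[0x20]=0xc0, mem[0x1f]=0xf2, mem[0x18]=0x53

MEM[0x06,0x08,0x20,0x1f,0x18] = 4e f2 c0 f2 53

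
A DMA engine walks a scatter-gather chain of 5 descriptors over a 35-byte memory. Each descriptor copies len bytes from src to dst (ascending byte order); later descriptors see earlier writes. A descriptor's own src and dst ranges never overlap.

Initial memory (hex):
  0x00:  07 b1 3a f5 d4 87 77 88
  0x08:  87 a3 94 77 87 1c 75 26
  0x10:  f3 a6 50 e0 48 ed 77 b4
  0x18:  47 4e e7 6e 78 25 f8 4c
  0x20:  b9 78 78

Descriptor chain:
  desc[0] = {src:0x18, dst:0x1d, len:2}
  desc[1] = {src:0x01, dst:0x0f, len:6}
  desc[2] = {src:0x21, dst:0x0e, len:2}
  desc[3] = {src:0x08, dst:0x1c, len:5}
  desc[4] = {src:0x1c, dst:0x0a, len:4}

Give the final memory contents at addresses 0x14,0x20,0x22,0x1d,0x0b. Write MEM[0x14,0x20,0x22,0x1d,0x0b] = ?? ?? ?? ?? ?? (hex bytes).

MEM[0x14,0x20,0x22,0x1d,0x0b] = 77 87 78 a3 a3

  after D0: wrote 2B at 0x1d = 474e
  after D1: wrote 6B at 0x0f = b13af5d48777
  after D2: wrote 2B at 0x0e = 7878
  after D3: wrote 5B at 0x1c = 87a3947787
  after D4: wrote 4B at 0x0a = 87a39477
query mem[0x14]=0x77, mem[0x20]=0x87, mem[0x22]=0x78, mem[0x1d]=0xa3, mem[0x0b]=0xa3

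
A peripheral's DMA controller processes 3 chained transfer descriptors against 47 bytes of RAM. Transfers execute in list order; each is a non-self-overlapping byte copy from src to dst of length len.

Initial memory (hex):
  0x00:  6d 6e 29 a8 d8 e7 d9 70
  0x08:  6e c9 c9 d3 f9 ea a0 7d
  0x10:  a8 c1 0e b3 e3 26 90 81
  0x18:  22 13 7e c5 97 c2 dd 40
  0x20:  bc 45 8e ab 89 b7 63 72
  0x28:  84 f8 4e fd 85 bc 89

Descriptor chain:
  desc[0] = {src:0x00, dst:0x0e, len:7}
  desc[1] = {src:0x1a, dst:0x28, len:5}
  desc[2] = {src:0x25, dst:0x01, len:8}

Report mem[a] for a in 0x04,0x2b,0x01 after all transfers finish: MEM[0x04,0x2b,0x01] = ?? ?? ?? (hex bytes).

[0] 0x00->0x0e len=7 : 6d 6e 29 a8 d8 e7 d9
[1] 0x1a->0x28 len=5 : 7e c5 97 c2 dd
[2] 0x25->0x01 len=8 : b7 63 72 7e c5 97 c2 dd
query mem[0x04]=0x7e, mem[0x2b]=0xc2, mem[0x01]=0xb7

MEM[0x04,0x2b,0x01] = 7e c2 b7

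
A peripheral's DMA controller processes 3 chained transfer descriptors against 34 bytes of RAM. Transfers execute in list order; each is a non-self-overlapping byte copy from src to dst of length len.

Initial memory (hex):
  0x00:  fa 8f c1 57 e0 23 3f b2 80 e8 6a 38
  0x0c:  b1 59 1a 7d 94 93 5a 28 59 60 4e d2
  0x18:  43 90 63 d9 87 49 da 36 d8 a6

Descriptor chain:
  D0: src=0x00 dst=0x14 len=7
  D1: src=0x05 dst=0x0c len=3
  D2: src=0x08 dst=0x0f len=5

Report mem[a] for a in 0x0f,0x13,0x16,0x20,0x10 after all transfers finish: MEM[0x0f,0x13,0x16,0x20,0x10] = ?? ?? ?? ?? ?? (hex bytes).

#0 dst[0x14+7] := {0xfa,0x8f,0xc1,0x57,0xe0,0x23,0x3f}
#1 dst[0x0c+3] := {0x23,0x3f,0xb2}
#2 dst[0x0f+5] := {0x80,0xe8,0x6a,0x38,0x23}
query mem[0x0f]=0x80, mem[0x13]=0x23, mem[0x16]=0xc1, mem[0x20]=0xd8, mem[0x10]=0xe8

MEM[0x0f,0x13,0x16,0x20,0x10] = 80 23 c1 d8 e8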